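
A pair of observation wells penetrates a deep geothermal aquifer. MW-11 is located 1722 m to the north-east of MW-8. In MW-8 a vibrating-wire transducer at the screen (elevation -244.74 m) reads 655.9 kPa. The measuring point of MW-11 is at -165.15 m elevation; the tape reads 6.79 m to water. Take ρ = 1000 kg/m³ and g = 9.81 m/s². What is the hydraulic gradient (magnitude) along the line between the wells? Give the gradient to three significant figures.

i ≈ 0.00345

Pressure head at MW-8: ψ = P/(ρg) = 655.9×1000 / (1000 × 9.81) = 66.86 m.
Total head at MW-8: h = z + ψ = -244.74 + 66.86 = -177.88 m.
Total head at MW-11: h = -165.15 − 6.79 = -171.94 m.
Head difference: h(MW-8) − h(MW-11) = -177.88 − (-171.94) = -5.94 m.
Hydraulic gradient: i = |Δh| / L = 5.94 / 1722 = 0.00345.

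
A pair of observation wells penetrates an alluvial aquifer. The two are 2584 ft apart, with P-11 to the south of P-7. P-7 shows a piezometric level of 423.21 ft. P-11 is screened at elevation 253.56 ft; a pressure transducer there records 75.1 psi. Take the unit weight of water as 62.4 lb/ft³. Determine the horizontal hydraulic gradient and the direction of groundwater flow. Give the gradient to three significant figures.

i ≈ 0.00142; groundwater flows toward the north

Total head at P-7: h = 423.21 ft (water level in the piezometer is the total head).
Pressure head at P-11: ψ = 144·P/γ = 144 × 75.1 / 62.4 = 173.31 ft.
Total head at P-11: h = z + ψ = 253.56 + 173.31 = 426.87 ft.
Head difference: h(P-7) − h(P-11) = 423.21 − 426.87 = -3.66 ft.
Hydraulic gradient: i = |Δh| / L = 3.66 / 2584 = 0.00142.
Flow is from higher to lower head: from P-11 toward P-7, i.e. toward the north.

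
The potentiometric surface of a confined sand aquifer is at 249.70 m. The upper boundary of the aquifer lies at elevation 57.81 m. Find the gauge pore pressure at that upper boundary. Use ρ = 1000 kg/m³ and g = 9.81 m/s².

P ≈ 1880 kPa

Pressure head at the aquifer top: ψ = h − z = 249.70 − 57.81 = 191.89 m.
P = ρgψ = 1000 × 9.81 × 191.89 = 1882441 Pa ≈ 1880 kPa.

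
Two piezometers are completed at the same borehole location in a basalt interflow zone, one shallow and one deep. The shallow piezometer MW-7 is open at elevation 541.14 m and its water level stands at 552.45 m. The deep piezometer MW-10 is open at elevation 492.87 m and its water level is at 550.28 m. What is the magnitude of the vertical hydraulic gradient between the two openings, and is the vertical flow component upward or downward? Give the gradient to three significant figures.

|i_v| ≈ 0.0450; vertical flow is downward

Total head at MW-7: h = 552.45 m (water level in the standpipe).
Total head at MW-10: h = 550.28 m.
Δh = h(MW-7) − h(MW-10) = 552.45 − 550.28 = 2.17 m.
Vertical separation Δz = 541.14 − 492.87 = 48.27 m.
|i_v| = |Δh| / Δz = 2.17 / 48.27 = 0.0450.
Head is higher in the shallow piezometer, so vertical flow is downward (recharge condition).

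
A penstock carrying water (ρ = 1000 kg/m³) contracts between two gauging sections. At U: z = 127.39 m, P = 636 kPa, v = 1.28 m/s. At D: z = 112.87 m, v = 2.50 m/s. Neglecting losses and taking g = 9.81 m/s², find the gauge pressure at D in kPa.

P₂ ≈ 776 kPa

Pressure head at U: ψ₁ = P₁/(ρg) = 636×1000 / (1000 × 9.81) = 64.83 m.
Velocity heads: v₁²/2g = 1.28²/19.62 = 0.084 m; v₂²/2g = 2.50²/19.62 = 0.319 m.
Total head H = z₁ + ψ₁ + v₁²/2g = 127.39 + 64.83 + 0.084 = 192.30 m.
ψ₂ = H − z₂ − v₂²/2g = 192.30 − 112.87 − 0.319 = 79.11 m.
P₂ = ρgψ₂ = 1000 × 9.81 × 79.11 ≈ 776 kPa.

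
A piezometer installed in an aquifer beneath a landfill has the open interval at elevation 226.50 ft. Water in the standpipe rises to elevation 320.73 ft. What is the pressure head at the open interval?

Total head h = 320.73 ft (the water-surface elevation in the piezometer).
Pressure head ψ = h − z = 320.73 − 226.50 = 94.23 ft.

ψ ≈ 94.23 ft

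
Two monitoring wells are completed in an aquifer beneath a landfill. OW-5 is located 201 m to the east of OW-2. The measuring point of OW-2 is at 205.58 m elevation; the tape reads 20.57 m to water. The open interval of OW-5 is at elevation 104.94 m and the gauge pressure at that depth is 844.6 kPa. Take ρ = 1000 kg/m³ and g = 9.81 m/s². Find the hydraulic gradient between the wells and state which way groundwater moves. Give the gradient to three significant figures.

i ≈ 0.0300; groundwater flows toward the west

Total head at OW-2: h = 205.58 − 20.57 = 185.01 m.
Pressure head at OW-5: ψ = P/(ρg) = 844.6×1000 / (1000 × 9.81) = 86.10 m.
Total head at OW-5: h = z + ψ = 104.94 + 86.10 = 191.04 m.
Head difference: h(OW-2) − h(OW-5) = 185.01 − 191.04 = -6.03 m.
Hydraulic gradient: i = |Δh| / L = 6.03 / 201 = 0.0300.
Flow is from higher to lower head: from OW-5 toward OW-2, i.e. toward the west.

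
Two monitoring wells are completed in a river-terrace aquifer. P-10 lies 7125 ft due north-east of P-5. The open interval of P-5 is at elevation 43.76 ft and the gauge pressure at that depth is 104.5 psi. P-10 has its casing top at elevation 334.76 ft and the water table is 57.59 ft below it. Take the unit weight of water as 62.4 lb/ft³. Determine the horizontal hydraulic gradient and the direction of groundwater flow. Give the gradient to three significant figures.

i ≈ 0.00109; groundwater flows toward the north-east

Pressure head at P-5: ψ = 144·P/γ = 144 × 104.5 / 62.4 = 241.15 ft.
Total head at P-5: h = z + ψ = 43.76 + 241.15 = 284.91 ft.
Total head at P-10: h = 334.76 − 57.59 = 277.17 ft.
Head difference: h(P-5) − h(P-10) = 284.91 − 277.17 = 7.74 ft.
Hydraulic gradient: i = |Δh| / L = 7.74 / 7125 = 0.00109.
Flow is from higher to lower head: from P-5 toward P-10, i.e. toward the north-east.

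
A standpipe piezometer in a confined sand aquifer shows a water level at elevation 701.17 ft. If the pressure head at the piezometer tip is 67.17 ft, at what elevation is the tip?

z ≈ 634.00 ft

z = h − ψ = 701.17 − 67.17 = 634.00 ft.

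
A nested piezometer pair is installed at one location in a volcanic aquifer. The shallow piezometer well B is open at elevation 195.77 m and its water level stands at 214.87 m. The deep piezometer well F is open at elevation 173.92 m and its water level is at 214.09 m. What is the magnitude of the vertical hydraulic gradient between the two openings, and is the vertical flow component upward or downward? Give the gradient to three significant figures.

|i_v| ≈ 0.0357; vertical flow is downward

Total head at well B: h = 214.87 m (water level in the standpipe).
Total head at well F: h = 214.09 m.
Δh = h(well B) − h(well F) = 214.87 − 214.09 = 0.78 m.
Vertical separation Δz = 195.77 − 173.92 = 21.85 m.
|i_v| = |Δh| / Δz = 0.78 / 21.85 = 0.0357.
Head is higher in the shallow piezometer, so vertical flow is downward (recharge condition).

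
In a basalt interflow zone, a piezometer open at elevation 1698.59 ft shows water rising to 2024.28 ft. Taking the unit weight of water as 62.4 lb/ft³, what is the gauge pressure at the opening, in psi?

P ≈ 141 psi

Pressure head ψ = h − z = 2024.28 − 1698.59 = 325.69 ft.
P = γ·ψ / 144 = 62.4 × 325.69 / 144 = 141 psi.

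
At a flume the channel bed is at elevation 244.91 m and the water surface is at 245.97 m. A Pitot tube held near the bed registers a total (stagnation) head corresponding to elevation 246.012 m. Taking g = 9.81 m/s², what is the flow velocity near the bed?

Near the bed, under hydrostatic conditions, the piezometric head (z + ψ) equals the free-surface elevation, 245.97 m.
Velocity head = total − piezometric = 246.012 − 245.97 = 0.042 m.
v = √(2g·h_v) = √(2 × 9.81 × 0.042) = 0.908 m/s.

v ≈ 0.908 m/s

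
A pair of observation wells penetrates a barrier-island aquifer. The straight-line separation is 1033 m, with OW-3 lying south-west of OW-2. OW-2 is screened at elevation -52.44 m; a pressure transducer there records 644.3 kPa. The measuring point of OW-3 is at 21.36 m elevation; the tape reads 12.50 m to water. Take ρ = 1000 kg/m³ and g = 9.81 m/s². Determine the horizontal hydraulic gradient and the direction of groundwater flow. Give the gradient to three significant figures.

i ≈ 0.00424; groundwater flows toward the south-west

Pressure head at OW-2: ψ = P/(ρg) = 644.3×1000 / (1000 × 9.81) = 65.68 m.
Total head at OW-2: h = z + ψ = -52.44 + 65.68 = 13.24 m.
Total head at OW-3: h = 21.36 − 12.50 = 8.86 m.
Head difference: h(OW-2) − h(OW-3) = 13.24 − 8.86 = 4.38 m.
Hydraulic gradient: i = |Δh| / L = 4.38 / 1033 = 0.00424.
Flow is from higher to lower head: from OW-2 toward OW-3, i.e. toward the south-west.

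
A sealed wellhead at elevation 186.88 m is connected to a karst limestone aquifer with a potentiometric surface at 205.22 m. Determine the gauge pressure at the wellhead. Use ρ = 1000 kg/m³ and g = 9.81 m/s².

P ≈ 180 kPa

Head above the cap: Δh = 205.22 − 186.88 = 18.34 m.
P = ρgΔh = 1000 × 9.81 × 18.34 = 179915 Pa ≈ 180 kPa.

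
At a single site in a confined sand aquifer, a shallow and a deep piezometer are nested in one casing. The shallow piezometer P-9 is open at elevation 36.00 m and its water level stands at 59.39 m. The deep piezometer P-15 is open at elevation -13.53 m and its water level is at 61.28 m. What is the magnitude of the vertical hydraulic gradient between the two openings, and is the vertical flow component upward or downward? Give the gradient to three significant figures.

Total head at P-9: h = 59.39 m (water level in the standpipe).
Total head at P-15: h = 61.28 m.
Δh = h(P-9) − h(P-15) = 59.39 − 61.28 = -1.89 m.
Vertical separation Δz = 36.00 − (-13.53) = 49.53 m.
|i_v| = |Δh| / Δz = 1.89 / 49.53 = 0.0382.
Head is higher in the deep piezometer, so vertical flow is upward (discharge condition).

|i_v| ≈ 0.0382; vertical flow is upward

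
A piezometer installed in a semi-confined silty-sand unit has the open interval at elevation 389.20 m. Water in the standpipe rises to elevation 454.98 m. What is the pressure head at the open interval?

ψ ≈ 65.78 m

Total head h = 454.98 m (the water-surface elevation in the piezometer).
Pressure head ψ = h − z = 454.98 − 389.20 = 65.78 m.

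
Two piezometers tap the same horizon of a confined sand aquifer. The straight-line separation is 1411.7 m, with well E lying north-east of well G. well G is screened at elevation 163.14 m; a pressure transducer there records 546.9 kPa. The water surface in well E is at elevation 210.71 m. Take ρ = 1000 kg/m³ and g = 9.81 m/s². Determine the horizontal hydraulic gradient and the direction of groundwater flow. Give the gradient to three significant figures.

Pressure head at well G: ψ = P/(ρg) = 546.9×1000 / (1000 × 9.81) = 55.75 m.
Total head at well G: h = z + ψ = 163.14 + 55.75 = 218.89 m.
Total head at well E: h = 210.71 m (water level in the piezometer is the total head).
Head difference: h(well G) − h(well E) = 218.89 − 210.71 = 8.18 m.
Hydraulic gradient: i = |Δh| / L = 8.18 / 1411.7 = 0.00579.
Flow is from higher to lower head: from well G toward well E, i.e. toward the north-east.

i ≈ 0.00579; groundwater flows toward the north-east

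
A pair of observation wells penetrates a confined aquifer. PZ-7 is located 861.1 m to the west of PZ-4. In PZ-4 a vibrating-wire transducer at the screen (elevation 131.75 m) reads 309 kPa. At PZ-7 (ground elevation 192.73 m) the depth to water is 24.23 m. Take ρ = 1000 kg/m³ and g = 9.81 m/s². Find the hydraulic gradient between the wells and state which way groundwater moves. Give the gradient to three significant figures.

i ≈ 0.00610; groundwater flows toward the east

Pressure head at PZ-4: ψ = P/(ρg) = 309×1000 / (1000 × 9.81) = 31.50 m.
Total head at PZ-4: h = z + ψ = 131.75 + 31.50 = 163.25 m.
Total head at PZ-7: h = 192.73 − 24.23 = 168.50 m.
Head difference: h(PZ-4) − h(PZ-7) = 163.25 − 168.50 = -5.25 m.
Hydraulic gradient: i = |Δh| / L = 5.25 / 861.1 = 0.00610.
Flow is from higher to lower head: from PZ-7 toward PZ-4, i.e. toward the east.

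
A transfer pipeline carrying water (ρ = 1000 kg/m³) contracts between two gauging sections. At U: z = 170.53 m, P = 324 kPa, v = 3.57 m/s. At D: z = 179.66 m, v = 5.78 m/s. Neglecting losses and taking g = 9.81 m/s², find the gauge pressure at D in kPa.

P₂ ≈ 224 kPa

Pressure head at U: ψ₁ = P₁/(ρg) = 324×1000 / (1000 × 9.81) = 33.03 m.
Velocity heads: v₁²/2g = 3.57²/19.62 = 0.650 m; v₂²/2g = 5.78²/19.62 = 1.703 m.
Total head H = z₁ + ψ₁ + v₁²/2g = 170.53 + 33.03 + 0.650 = 204.21 m.
ψ₂ = H − z₂ − v₂²/2g = 204.21 − 179.66 − 1.703 = 22.85 m.
P₂ = ρgψ₂ = 1000 × 9.81 × 22.85 ≈ 224 kPa.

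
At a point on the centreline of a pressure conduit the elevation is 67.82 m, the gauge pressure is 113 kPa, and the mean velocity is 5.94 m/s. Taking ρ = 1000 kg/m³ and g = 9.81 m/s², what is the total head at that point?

h ≈ 81.14 m

Pressure head ψ = P/(ρg) = 113×1000 / (1000 × 9.81) = 11.52 m.
Velocity head = v²/(2g) = 5.94² / (2 × 9.81) = 1.798 m.
h = z + ψ + v²/(2g) = 67.82 + 11.52 + 1.798 = 81.14 m.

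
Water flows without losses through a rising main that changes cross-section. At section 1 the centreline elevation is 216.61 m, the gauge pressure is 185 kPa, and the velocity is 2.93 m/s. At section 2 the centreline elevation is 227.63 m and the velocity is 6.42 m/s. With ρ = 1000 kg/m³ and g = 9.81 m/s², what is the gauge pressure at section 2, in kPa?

P₂ ≈ 60.6 kPa

Pressure head at 1: ψ₁ = P₁/(ρg) = 185×1000 / (1000 × 9.81) = 18.86 m.
Velocity heads: v₁²/2g = 2.93²/19.62 = 0.438 m; v₂²/2g = 6.42²/19.62 = 2.101 m.
Total head H = z₁ + ψ₁ + v₁²/2g = 216.61 + 18.86 + 0.438 = 235.91 m.
ψ₂ = H − z₂ − v₂²/2g = 235.91 − 227.63 − 2.101 = 6.18 m.
P₂ = ρgψ₂ = 1000 × 9.81 × 6.18 ≈ 60.6 kPa.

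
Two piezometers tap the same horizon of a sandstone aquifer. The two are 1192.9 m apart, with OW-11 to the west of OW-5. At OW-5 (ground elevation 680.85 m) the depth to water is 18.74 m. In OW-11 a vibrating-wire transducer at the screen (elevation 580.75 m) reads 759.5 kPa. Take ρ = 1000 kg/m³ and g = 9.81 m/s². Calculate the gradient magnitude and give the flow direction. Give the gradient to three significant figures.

Total head at OW-5: h = 680.85 − 18.74 = 662.11 m.
Pressure head at OW-11: ψ = P/(ρg) = 759.5×1000 / (1000 × 9.81) = 77.42 m.
Total head at OW-11: h = z + ψ = 580.75 + 77.42 = 658.17 m.
Head difference: h(OW-5) − h(OW-11) = 662.11 − 658.17 = 3.94 m.
Hydraulic gradient: i = |Δh| / L = 3.94 / 1192.9 = 0.00330.
Flow is from higher to lower head: from OW-5 toward OW-11, i.e. toward the west.

i ≈ 0.00330; groundwater flows toward the west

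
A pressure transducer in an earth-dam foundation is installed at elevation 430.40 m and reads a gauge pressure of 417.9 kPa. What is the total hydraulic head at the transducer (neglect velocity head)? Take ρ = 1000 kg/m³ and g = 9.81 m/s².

ψ = P/(ρg) = 417.9×1000 / (1000 × 9.81) = 42.60 m.
h = z + ψ = 430.40 + 42.60 = 473.00 m.

h ≈ 473.00 m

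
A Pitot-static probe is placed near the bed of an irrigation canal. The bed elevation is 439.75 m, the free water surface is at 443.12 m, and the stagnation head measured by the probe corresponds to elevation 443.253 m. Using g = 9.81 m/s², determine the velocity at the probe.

v ≈ 1.62 m/s

Near the bed, under hydrostatic conditions, the piezometric head (z + ψ) equals the free-surface elevation, 443.12 m.
Velocity head = total − piezometric = 443.253 − 443.12 = 0.133 m.
v = √(2g·h_v) = √(2 × 9.81 × 0.133) = 1.62 m/s.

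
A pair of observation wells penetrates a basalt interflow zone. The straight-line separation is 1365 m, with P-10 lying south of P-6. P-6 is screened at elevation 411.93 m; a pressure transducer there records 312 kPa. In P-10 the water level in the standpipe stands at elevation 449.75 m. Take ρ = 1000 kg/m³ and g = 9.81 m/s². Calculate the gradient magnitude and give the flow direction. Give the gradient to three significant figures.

i ≈ 0.00441; groundwater flows toward the north

Pressure head at P-6: ψ = P/(ρg) = 312×1000 / (1000 × 9.81) = 31.80 m.
Total head at P-6: h = z + ψ = 411.93 + 31.80 = 443.73 m.
Total head at P-10: h = 449.75 m (water level in the piezometer is the total head).
Head difference: h(P-6) − h(P-10) = 443.73 − 449.75 = -6.02 m.
Hydraulic gradient: i = |Δh| / L = 6.02 / 1365 = 0.00441.
Flow is from higher to lower head: from P-10 toward P-6, i.e. toward the north.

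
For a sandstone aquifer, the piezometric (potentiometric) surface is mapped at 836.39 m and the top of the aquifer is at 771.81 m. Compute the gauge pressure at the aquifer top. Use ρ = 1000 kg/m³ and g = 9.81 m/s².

Pressure head at the aquifer top: ψ = h − z = 836.39 − 771.81 = 64.58 m.
P = ρgψ = 1000 × 9.81 × 64.58 = 633530 Pa ≈ 634 kPa.

P ≈ 634 kPa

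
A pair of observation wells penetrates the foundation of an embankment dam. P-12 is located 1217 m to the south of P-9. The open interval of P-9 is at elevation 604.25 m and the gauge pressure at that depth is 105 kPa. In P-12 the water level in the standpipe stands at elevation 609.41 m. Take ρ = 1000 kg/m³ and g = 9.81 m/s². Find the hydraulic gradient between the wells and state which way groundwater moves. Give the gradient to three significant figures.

i ≈ 0.00455; groundwater flows toward the south

Pressure head at P-9: ψ = P/(ρg) = 105×1000 / (1000 × 9.81) = 10.70 m.
Total head at P-9: h = z + ψ = 604.25 + 10.70 = 614.95 m.
Total head at P-12: h = 609.41 m (water level in the piezometer is the total head).
Head difference: h(P-9) − h(P-12) = 614.95 − 609.41 = 5.54 m.
Hydraulic gradient: i = |Δh| / L = 5.54 / 1217 = 0.00455.
Flow is from higher to lower head: from P-9 toward P-12, i.e. toward the south.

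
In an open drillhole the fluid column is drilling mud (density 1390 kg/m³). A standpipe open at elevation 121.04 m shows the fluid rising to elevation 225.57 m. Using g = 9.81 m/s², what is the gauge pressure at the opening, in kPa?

Pressure head ψ = h − z = 225.57 − 121.04 = 104.53 m.
P = ρgψ = 1390 × 9.81 × 104.53 = 1425361 Pa ≈ 1430 kPa.

P ≈ 1430 kPa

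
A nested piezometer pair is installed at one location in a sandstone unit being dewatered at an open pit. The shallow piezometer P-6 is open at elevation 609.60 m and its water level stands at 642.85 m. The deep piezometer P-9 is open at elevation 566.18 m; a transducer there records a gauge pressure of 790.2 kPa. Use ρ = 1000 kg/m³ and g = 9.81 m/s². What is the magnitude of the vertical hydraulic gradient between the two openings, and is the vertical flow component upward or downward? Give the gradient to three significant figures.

Total head at P-6: h = 642.85 m (water level in the standpipe).
Pressure head at P-9: ψ = P/(ρg) = 790.2×1000 / (1000 × 9.81) = 80.55 m.
Total head at P-9: h = z + ψ = 566.18 + 80.55 = 646.73 m.
Δh = h(P-6) − h(P-9) = 642.85 − 646.73 = -3.88 m.
Vertical separation Δz = 609.60 − 566.18 = 43.42 m.
|i_v| = |Δh| / Δz = 3.88 / 43.42 = 0.0894.
Head is higher in the deep piezometer, so vertical flow is upward (discharge condition).

|i_v| ≈ 0.0894; vertical flow is upward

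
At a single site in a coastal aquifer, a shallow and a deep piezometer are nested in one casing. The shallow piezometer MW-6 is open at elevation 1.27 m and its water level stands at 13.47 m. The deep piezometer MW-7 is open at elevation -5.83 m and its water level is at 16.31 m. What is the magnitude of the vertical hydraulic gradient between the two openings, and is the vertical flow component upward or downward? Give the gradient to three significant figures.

|i_v| ≈ 0.400; vertical flow is upward

Total head at MW-6: h = 13.47 m (water level in the standpipe).
Total head at MW-7: h = 16.31 m.
Δh = h(MW-6) − h(MW-7) = 13.47 − 16.31 = -2.84 m.
Vertical separation Δz = 1.27 − (-5.83) = 7.10 m.
|i_v| = |Δh| / Δz = 2.84 / 7.10 = 0.400.
Head is higher in the deep piezometer, so vertical flow is upward (discharge condition).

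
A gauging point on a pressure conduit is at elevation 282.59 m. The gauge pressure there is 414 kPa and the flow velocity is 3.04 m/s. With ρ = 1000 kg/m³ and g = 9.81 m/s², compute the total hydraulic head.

Pressure head ψ = P/(ρg) = 414×1000 / (1000 × 9.81) = 42.20 m.
Velocity head = v²/(2g) = 3.04² / (2 × 9.81) = 0.471 m.
h = z + ψ + v²/(2g) = 282.59 + 42.20 + 0.471 = 325.26 m.

h ≈ 325.26 m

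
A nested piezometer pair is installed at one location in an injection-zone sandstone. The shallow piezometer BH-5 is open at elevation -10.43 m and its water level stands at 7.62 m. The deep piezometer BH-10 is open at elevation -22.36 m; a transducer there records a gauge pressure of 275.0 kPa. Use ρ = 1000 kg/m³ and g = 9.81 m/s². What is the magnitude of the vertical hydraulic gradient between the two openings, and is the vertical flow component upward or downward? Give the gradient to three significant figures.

|i_v| ≈ 0.163; vertical flow is downward

Total head at BH-5: h = 7.62 m (water level in the standpipe).
Pressure head at BH-10: ψ = P/(ρg) = 275.0×1000 / (1000 × 9.81) = 28.03 m.
Total head at BH-10: h = z + ψ = -22.36 + 28.03 = 5.67 m.
Δh = h(BH-5) − h(BH-10) = 7.62 − 5.67 = 1.95 m.
Vertical separation Δz = -10.43 − (-22.36) = 11.93 m.
|i_v| = |Δh| / Δz = 1.95 / 11.93 = 0.163.
Head is higher in the shallow piezometer, so vertical flow is downward (recharge condition).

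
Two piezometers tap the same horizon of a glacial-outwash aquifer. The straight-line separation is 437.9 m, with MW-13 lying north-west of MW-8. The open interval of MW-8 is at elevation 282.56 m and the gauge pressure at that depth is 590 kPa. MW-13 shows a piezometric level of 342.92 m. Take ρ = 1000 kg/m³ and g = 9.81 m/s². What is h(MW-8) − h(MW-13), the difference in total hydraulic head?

Δh ≈ -0.22 m

Pressure head at MW-8: ψ = P/(ρg) = 590×1000 / (1000 × 9.81) = 60.14 m.
Total head at MW-8: h = z + ψ = 282.56 + 60.14 = 342.70 m.
Total head at MW-13: h = 342.92 m (water level in the piezometer is the total head).
Head difference: h(MW-8) − h(MW-13) = 342.70 − 342.92 = -0.22 m.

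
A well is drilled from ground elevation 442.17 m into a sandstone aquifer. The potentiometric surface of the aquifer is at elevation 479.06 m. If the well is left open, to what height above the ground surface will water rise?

≈ 36.89 m above ground

Water rises to the potentiometric surface, so the rise above ground = 479.06 − 442.17 = 36.89 m.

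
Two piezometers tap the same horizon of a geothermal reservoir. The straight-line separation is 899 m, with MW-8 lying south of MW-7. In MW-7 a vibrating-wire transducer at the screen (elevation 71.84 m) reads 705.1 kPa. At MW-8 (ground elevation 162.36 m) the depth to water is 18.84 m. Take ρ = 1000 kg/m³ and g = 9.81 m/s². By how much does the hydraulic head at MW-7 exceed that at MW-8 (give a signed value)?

Pressure head at MW-7: ψ = P/(ρg) = 705.1×1000 / (1000 × 9.81) = 71.88 m.
Total head at MW-7: h = z + ψ = 71.84 + 71.88 = 143.72 m.
Total head at MW-8: h = 162.36 − 18.84 = 143.52 m.
Head difference: h(MW-7) − h(MW-8) = 143.72 − 143.52 = 0.20 m.

Δh ≈ 0.20 m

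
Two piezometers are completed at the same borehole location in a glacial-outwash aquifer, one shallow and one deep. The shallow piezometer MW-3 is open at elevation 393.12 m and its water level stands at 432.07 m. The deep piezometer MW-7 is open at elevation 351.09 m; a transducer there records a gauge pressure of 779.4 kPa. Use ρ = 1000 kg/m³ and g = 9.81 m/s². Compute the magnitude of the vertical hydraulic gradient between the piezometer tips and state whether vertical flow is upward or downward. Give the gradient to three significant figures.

|i_v| ≈ 0.0364; vertical flow is downward

Total head at MW-3: h = 432.07 m (water level in the standpipe).
Pressure head at MW-7: ψ = P/(ρg) = 779.4×1000 / (1000 × 9.81) = 79.45 m.
Total head at MW-7: h = z + ψ = 351.09 + 79.45 = 430.54 m.
Δh = h(MW-3) − h(MW-7) = 432.07 − 430.54 = 1.53 m.
Vertical separation Δz = 393.12 − 351.09 = 42.03 m.
|i_v| = |Δh| / Δz = 1.53 / 42.03 = 0.0364.
Head is higher in the shallow piezometer, so vertical flow is downward (recharge condition).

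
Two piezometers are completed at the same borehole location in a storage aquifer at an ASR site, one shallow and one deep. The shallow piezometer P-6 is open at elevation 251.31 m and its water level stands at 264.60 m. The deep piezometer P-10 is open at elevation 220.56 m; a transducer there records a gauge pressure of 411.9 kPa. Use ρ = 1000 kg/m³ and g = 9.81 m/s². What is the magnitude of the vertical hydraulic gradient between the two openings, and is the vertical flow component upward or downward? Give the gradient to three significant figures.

Total head at P-6: h = 264.60 m (water level in the standpipe).
Pressure head at P-10: ψ = P/(ρg) = 411.9×1000 / (1000 × 9.81) = 41.99 m.
Total head at P-10: h = z + ψ = 220.56 + 41.99 = 262.55 m.
Δh = h(P-6) − h(P-10) = 264.60 − 262.55 = 2.05 m.
Vertical separation Δz = 251.31 − 220.56 = 30.75 m.
|i_v| = |Δh| / Δz = 2.05 / 30.75 = 0.0667.
Head is higher in the shallow piezometer, so vertical flow is downward (recharge condition).

|i_v| ≈ 0.0667; vertical flow is downward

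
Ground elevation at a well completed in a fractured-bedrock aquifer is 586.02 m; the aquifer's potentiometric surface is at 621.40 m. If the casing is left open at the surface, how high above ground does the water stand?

Water rises to the potentiometric surface, so the rise above ground = 621.40 − 586.02 = 35.38 m.

≈ 35.38 m above ground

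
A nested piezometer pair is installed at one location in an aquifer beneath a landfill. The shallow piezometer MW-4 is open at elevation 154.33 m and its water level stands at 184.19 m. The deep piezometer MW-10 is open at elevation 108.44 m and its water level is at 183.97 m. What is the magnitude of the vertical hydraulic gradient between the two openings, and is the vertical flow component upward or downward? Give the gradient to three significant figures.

|i_v| ≈ 0.00479; vertical flow is downward

Total head at MW-4: h = 184.19 m (water level in the standpipe).
Total head at MW-10: h = 183.97 m.
Δh = h(MW-4) − h(MW-10) = 184.19 − 183.97 = 0.22 m.
Vertical separation Δz = 154.33 − 108.44 = 45.89 m.
|i_v| = |Δh| / Δz = 0.22 / 45.89 = 0.00479.
Head is higher in the shallow piezometer, so vertical flow is downward (recharge condition).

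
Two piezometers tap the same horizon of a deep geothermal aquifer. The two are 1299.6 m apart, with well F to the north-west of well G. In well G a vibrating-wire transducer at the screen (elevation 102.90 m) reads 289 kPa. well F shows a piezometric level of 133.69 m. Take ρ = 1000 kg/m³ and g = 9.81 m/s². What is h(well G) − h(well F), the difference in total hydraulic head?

Δh ≈ -1.33 m

Pressure head at well G: ψ = P/(ρg) = 289×1000 / (1000 × 9.81) = 29.46 m.
Total head at well G: h = z + ψ = 102.90 + 29.46 = 132.36 m.
Total head at well F: h = 133.69 m (water level in the piezometer is the total head).
Head difference: h(well G) − h(well F) = 132.36 − 133.69 = -1.33 m.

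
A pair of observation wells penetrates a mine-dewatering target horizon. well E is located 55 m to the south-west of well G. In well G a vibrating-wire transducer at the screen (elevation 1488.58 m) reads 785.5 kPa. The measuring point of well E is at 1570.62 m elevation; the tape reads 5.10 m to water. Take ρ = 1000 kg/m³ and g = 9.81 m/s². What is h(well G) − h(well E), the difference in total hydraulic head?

Pressure head at well G: ψ = P/(ρg) = 785.5×1000 / (1000 × 9.81) = 80.07 m.
Total head at well G: h = z + ψ = 1488.58 + 80.07 = 1568.65 m.
Total head at well E: h = 1570.62 − 5.10 = 1565.52 m.
Head difference: h(well G) − h(well E) = 1568.65 − 1565.52 = 3.13 m.

Δh ≈ 3.13 m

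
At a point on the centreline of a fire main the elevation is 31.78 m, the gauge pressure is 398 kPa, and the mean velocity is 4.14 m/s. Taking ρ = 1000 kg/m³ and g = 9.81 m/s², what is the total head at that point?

h ≈ 73.22 m

Pressure head ψ = P/(ρg) = 398×1000 / (1000 × 9.81) = 40.57 m.
Velocity head = v²/(2g) = 4.14² / (2 × 9.81) = 0.874 m.
h = z + ψ + v²/(2g) = 31.78 + 40.57 + 0.874 = 73.22 m.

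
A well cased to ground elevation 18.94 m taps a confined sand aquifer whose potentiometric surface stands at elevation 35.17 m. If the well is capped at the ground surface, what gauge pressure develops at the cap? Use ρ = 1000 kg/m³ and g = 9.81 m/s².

P ≈ 159 kPa

Head above the cap: Δh = 35.17 − 18.94 = 16.23 m.
P = ρgΔh = 1000 × 9.81 × 16.23 = 159216 Pa ≈ 159 kPa.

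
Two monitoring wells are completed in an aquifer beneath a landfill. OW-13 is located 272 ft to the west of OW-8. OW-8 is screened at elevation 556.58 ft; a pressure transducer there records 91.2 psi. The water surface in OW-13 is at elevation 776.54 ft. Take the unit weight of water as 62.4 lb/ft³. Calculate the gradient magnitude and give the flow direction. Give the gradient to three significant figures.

Pressure head at OW-8: ψ = 144·P/γ = 144 × 91.2 / 62.4 = 210.46 ft.
Total head at OW-8: h = z + ψ = 556.58 + 210.46 = 767.04 ft.
Total head at OW-13: h = 776.54 ft (water level in the piezometer is the total head).
Head difference: h(OW-8) − h(OW-13) = 767.04 − 776.54 = -9.50 ft.
Hydraulic gradient: i = |Δh| / L = 9.50 / 272 = 0.0349.
Flow is from higher to lower head: from OW-13 toward OW-8, i.e. toward the east.

i ≈ 0.0349; groundwater flows toward the east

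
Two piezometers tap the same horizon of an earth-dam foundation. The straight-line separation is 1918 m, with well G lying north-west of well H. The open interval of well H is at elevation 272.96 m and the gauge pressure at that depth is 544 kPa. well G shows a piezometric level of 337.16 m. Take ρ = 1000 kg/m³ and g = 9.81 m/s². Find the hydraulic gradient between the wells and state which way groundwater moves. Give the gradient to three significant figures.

Pressure head at well H: ψ = P/(ρg) = 544×1000 / (1000 × 9.81) = 55.45 m.
Total head at well H: h = z + ψ = 272.96 + 55.45 = 328.41 m.
Total head at well G: h = 337.16 m (water level in the piezometer is the total head).
Head difference: h(well H) − h(well G) = 328.41 − 337.16 = -8.75 m.
Hydraulic gradient: i = |Δh| / L = 8.75 / 1918 = 0.00456.
Flow is from higher to lower head: from well G toward well H, i.e. toward the south-east.

i ≈ 0.00456; groundwater flows toward the south-east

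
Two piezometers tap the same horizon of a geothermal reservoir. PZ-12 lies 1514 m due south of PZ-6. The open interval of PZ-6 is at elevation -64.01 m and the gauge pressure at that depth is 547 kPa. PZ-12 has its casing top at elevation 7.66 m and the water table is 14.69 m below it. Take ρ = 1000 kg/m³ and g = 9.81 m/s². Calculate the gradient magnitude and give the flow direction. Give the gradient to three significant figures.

i ≈ 0.000806; groundwater flows toward the north

Pressure head at PZ-6: ψ = P/(ρg) = 547×1000 / (1000 × 9.81) = 55.76 m.
Total head at PZ-6: h = z + ψ = -64.01 + 55.76 = -8.25 m.
Total head at PZ-12: h = 7.66 − 14.69 = -7.03 m.
Head difference: h(PZ-6) − h(PZ-12) = -8.25 − (-7.03) = -1.22 m.
Hydraulic gradient: i = |Δh| / L = 1.22 / 1514 = 0.000806.
Flow is from higher to lower head: from PZ-12 toward PZ-6, i.e. toward the north.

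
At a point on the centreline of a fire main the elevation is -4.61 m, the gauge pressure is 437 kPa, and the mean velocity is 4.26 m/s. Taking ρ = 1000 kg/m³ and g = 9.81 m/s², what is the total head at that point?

h ≈ 40.86 m

Pressure head ψ = P/(ρg) = 437×1000 / (1000 × 9.81) = 44.55 m.
Velocity head = v²/(2g) = 4.26² / (2 × 9.81) = 0.925 m.
h = z + ψ + v²/(2g) = -4.61 + 44.55 + 0.925 = 40.86 m.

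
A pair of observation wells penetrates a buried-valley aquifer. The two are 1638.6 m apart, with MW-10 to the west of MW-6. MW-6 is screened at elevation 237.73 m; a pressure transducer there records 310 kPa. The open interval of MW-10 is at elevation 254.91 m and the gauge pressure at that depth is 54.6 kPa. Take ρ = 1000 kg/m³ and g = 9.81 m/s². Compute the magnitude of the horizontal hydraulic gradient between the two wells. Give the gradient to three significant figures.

i ≈ 0.00540

Pressure head at MW-6: ψ = P/(ρg) = 310×1000 / (1000 × 9.81) = 31.60 m.
Total head at MW-6: h = z + ψ = 237.73 + 31.60 = 269.33 m.
Pressure head at MW-10: ψ = P/(ρg) = 54.6×1000 / (1000 × 9.81) = 5.57 m.
Total head at MW-10: h = z + ψ = 254.91 + 5.57 = 260.48 m.
Head difference: h(MW-6) − h(MW-10) = 269.33 − 260.48 = 8.85 m.
Hydraulic gradient: i = |Δh| / L = 8.85 / 1638.6 = 0.00540.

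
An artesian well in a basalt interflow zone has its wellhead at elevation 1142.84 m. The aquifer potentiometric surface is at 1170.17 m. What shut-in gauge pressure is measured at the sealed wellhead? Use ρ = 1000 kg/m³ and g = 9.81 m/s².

Head above the cap: Δh = 1170.17 − 1142.84 = 27.33 m.
P = ρgΔh = 1000 × 9.81 × 27.33 = 268107 Pa ≈ 268 kPa.

P ≈ 268 kPa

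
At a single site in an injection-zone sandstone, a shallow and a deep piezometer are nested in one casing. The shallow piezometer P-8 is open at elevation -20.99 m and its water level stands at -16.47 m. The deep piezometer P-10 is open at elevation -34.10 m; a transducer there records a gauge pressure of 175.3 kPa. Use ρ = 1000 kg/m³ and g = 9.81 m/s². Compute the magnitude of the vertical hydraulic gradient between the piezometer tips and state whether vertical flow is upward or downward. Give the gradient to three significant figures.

|i_v| ≈ 0.0183; vertical flow is upward

Total head at P-8: h = -16.47 m (water level in the standpipe).
Pressure head at P-10: ψ = P/(ρg) = 175.3×1000 / (1000 × 9.81) = 17.87 m.
Total head at P-10: h = z + ψ = -34.10 + 17.87 = -16.23 m.
Δh = h(P-8) − h(P-10) = -16.47 − (-16.23) = -0.24 m.
Vertical separation Δz = -20.99 − (-34.10) = 13.11 m.
|i_v| = |Δh| / Δz = 0.24 / 13.11 = 0.0183.
Head is higher in the deep piezometer, so vertical flow is upward (discharge condition).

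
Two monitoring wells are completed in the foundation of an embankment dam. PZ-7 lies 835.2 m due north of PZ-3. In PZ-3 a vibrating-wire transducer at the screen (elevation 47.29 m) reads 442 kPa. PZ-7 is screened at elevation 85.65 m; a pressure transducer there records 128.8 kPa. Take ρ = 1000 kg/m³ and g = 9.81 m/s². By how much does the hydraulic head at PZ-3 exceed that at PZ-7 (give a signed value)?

Pressure head at PZ-3: ψ = P/(ρg) = 442×1000 / (1000 × 9.81) = 45.06 m.
Total head at PZ-3: h = z + ψ = 47.29 + 45.06 = 92.35 m.
Pressure head at PZ-7: ψ = P/(ρg) = 128.8×1000 / (1000 × 9.81) = 13.13 m.
Total head at PZ-7: h = z + ψ = 85.65 + 13.13 = 98.78 m.
Head difference: h(PZ-3) − h(PZ-7) = 92.35 − 98.78 = -6.43 m.

Δh ≈ -6.43 m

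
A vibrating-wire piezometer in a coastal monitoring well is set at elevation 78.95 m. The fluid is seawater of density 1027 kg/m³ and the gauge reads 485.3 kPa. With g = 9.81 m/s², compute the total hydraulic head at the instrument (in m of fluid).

ψ = P/(ρg) = 485.3×1000 / (1027 × 9.81) = 48.17 m.
h = z + ψ = 78.95 + 48.17 = 127.12 m.

h ≈ 127.12 m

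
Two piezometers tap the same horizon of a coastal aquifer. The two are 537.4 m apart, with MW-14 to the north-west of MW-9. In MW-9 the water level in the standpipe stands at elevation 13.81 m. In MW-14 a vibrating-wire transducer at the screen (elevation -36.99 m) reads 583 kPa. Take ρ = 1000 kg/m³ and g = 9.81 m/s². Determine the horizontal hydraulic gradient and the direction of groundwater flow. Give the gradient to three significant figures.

i ≈ 0.0161; groundwater flows toward the south-east

Total head at MW-9: h = 13.81 m (water level in the piezometer is the total head).
Pressure head at MW-14: ψ = P/(ρg) = 583×1000 / (1000 × 9.81) = 59.43 m.
Total head at MW-14: h = z + ψ = -36.99 + 59.43 = 22.44 m.
Head difference: h(MW-9) − h(MW-14) = 13.81 − 22.44 = -8.63 m.
Hydraulic gradient: i = |Δh| / L = 8.63 / 537.4 = 0.0161.
Flow is from higher to lower head: from MW-14 toward MW-9, i.e. toward the south-east.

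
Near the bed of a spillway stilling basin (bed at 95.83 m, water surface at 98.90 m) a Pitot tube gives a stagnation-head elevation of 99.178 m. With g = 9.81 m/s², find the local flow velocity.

Near the bed, under hydrostatic conditions, the piezometric head (z + ψ) equals the free-surface elevation, 98.90 m.
Velocity head = total − piezometric = 99.178 − 98.90 = 0.278 m.
v = √(2g·h_v) = √(2 × 9.81 × 0.278) = 2.34 m/s.

v ≈ 2.34 m/s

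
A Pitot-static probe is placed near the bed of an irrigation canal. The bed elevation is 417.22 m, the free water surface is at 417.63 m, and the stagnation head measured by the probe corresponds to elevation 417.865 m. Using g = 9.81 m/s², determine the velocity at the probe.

v ≈ 2.15 m/s

Near the bed, under hydrostatic conditions, the piezometric head (z + ψ) equals the free-surface elevation, 417.63 m.
Velocity head = total − piezometric = 417.865 − 417.63 = 0.235 m.
v = √(2g·h_v) = √(2 × 9.81 × 0.235) = 2.15 m/s.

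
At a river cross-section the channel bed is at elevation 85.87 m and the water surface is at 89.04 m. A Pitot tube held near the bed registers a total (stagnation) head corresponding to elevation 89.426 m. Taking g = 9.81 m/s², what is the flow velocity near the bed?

Near the bed, under hydrostatic conditions, the piezometric head (z + ψ) equals the free-surface elevation, 89.04 m.
Velocity head = total − piezometric = 89.426 − 89.04 = 0.386 m.
v = √(2g·h_v) = √(2 × 9.81 × 0.386) = 2.75 m/s.

v ≈ 2.75 m/s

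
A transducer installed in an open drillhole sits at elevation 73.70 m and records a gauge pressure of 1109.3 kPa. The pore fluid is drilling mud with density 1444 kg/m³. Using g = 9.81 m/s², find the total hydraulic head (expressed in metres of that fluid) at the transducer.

h ≈ 152.01 m

ψ = P/(ρg) = 1109.3×1000 / (1444 × 9.81) = 78.31 m.
h = z + ψ = 73.70 + 78.31 = 152.01 m.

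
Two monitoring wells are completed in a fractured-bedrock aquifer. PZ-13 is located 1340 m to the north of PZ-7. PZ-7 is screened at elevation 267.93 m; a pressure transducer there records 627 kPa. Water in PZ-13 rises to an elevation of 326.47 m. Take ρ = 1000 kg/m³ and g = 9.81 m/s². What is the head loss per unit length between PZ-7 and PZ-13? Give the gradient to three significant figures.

i ≈ 0.00401 m/m

Pressure head at PZ-7: ψ = P/(ρg) = 627×1000 / (1000 × 9.81) = 63.91 m.
Total head at PZ-7: h = z + ψ = 267.93 + 63.91 = 331.84 m.
Total head at PZ-13: h = 326.47 m (water level in the piezometer is the total head).
Head difference: h(PZ-7) − h(PZ-13) = 331.84 − 326.47 = 5.37 m.
Hydraulic gradient: i = |Δh| / L = 5.37 / 1340 = 0.00401.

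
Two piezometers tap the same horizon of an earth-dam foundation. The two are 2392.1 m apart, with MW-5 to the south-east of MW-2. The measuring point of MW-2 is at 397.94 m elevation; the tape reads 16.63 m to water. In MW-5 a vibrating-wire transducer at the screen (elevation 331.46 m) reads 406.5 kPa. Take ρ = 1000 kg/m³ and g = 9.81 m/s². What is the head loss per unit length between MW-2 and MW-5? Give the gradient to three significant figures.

Total head at MW-2: h = 397.94 − 16.63 = 381.31 m.
Pressure head at MW-5: ψ = P/(ρg) = 406.5×1000 / (1000 × 9.81) = 41.44 m.
Total head at MW-5: h = z + ψ = 331.46 + 41.44 = 372.90 m.
Head difference: h(MW-2) − h(MW-5) = 381.31 − 372.90 = 8.41 m.
Hydraulic gradient: i = |Δh| / L = 8.41 / 2392.1 = 0.00352.

i ≈ 0.00352 m/m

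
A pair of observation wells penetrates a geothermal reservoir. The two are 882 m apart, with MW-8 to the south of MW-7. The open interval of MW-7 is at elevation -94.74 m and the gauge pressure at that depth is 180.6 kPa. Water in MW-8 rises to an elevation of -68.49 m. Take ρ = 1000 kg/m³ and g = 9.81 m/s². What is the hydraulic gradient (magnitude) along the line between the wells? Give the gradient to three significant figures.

Pressure head at MW-7: ψ = P/(ρg) = 180.6×1000 / (1000 × 9.81) = 18.41 m.
Total head at MW-7: h = z + ψ = -94.74 + 18.41 = -76.33 m.
Total head at MW-8: h = -68.49 m (water level in the piezometer is the total head).
Head difference: h(MW-7) − h(MW-8) = -76.33 − (-68.49) = -7.84 m.
Hydraulic gradient: i = |Δh| / L = 7.84 / 882 = 0.00889.

i ≈ 0.00889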